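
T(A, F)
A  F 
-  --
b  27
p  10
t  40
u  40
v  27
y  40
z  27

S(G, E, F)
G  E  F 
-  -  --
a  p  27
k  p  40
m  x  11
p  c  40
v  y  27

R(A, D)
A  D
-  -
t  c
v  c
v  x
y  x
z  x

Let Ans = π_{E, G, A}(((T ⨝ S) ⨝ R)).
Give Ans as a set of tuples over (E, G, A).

{(c, p, t), (c, p, y), (p, a, v), (p, a, z), (p, k, t), (p, k, y), (y, v, v), (y, v, z)}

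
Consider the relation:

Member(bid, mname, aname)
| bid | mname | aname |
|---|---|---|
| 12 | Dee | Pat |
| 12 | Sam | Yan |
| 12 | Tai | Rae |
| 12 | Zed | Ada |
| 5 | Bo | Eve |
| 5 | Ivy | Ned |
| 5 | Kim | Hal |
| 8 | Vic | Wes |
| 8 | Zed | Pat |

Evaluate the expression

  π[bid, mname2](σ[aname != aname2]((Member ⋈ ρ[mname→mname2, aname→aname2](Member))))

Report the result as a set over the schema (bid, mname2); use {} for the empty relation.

{(12, Dee), (12, Sam), (12, Tai), (12, Zed), (5, Bo), (5, Ivy), (5, Kim), (8, Vic), (8, Zed)}

ρ[mname→mname2, aname→aname2]: schema becomes (bid, mname2, aname2); tuples unchanged.
Member ⋈ ρ[mname→mname2, aname→aname2](Member) (natural join on bid): {(12, Dee, Pat, Dee, Pat), (12, Dee, Pat, Sam, Yan), (12, Dee, Pat, Tai, Rae), (12, Dee, Pat, Zed, Ada), (12, Sam, Yan, Dee, Pat), (12, Sam, Yan, Sam, Yan), (12, Sam, Yan, Tai, Rae), (12, Sam, Yan, Zed, Ada), (12, Tai, Rae, Dee, Pat), (12, Tai, Rae, Sam, Yan), (12, Tai, Rae, Tai, Rae), (12, Tai, Rae, Zed, Ada), (12, Zed, Ada, Dee, Pat), (12, Zed, Ada, Sam, Yan), (12, Zed, Ada, Tai, Rae), (12, Zed, Ada, Zed, Ada), (5, Bo, Eve, Bo, Eve), (5, Bo, Eve, Ivy, Ned), (5, Bo, Eve, Kim, Hal), (5, Ivy, Ned, Bo, Eve), (5, Ivy, Ned, Ivy, Ned), (5, Ivy, Ned, Kim, Hal), (5, Kim, Hal, Bo, Eve), (5, Kim, Hal, Ivy, Ned), (5, Kim, Hal, Kim, Hal), (8, Vic, Wes, Vic, Wes), (8, Vic, Wes, Zed, Pat), (8, Zed, Pat, Vic, Wes), (8, Zed, Pat, Zed, Pat)}
Apply σ_{aname != aname2}; surviving tuples: {(12, Dee, Pat, Sam, Yan), (12, Dee, Pat, Tai, Rae), (12, Dee, Pat, Zed, Ada), (12, Sam, Yan, Dee, Pat), (12, Sam, Yan, Tai, Rae), (12, Sam, Yan, Zed, Ada), (12, Tai, Rae, Dee, Pat), (12, Tai, Rae, Sam, Yan), (12, Tai, Rae, Zed, Ada), (12, Zed, Ada, Dee, Pat), (12, Zed, Ada, Sam, Yan), (12, Zed, Ada, Tai, Rae), (5, Bo, Eve, Ivy, Ned), (5, Bo, Eve, Kim, Hal), (5, Ivy, Ned, Bo, Eve), (5, Ivy, Ned, Kim, Hal), (5, Kim, Hal, Bo, Eve), (5, Kim, Hal, Ivy, Ned), (8, Vic, Wes, Zed, Pat), (8, Zed, Pat, Vic, Wes)}
π_{bid, mname2} gives {(12, Dee), (12, Sam), (12, Tai), (12, Zed), (5, Bo), (5, Ivy), (5, Kim), (8, Vic), (8, Zed)} (11 duplicate(s) eliminated).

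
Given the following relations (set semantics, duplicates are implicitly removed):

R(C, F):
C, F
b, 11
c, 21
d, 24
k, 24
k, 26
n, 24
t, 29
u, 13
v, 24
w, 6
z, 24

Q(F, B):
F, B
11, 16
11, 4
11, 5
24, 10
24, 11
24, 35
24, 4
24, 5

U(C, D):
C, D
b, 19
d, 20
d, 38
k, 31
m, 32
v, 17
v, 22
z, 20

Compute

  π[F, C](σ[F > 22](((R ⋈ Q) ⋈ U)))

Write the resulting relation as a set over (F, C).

Natural join on F: {(b, 11, 16), (b, 11, 4), (b, 11, 5), (d, 24, 10), (d, 24, 11), (d, 24, 35), (d, 24, 4), (d, 24, 5), (k, 24, 10), (k, 24, 11), (k, 24, 35), (k, 24, 4), (k, 24, 5), (n, 24, 10), (n, 24, 11), (n, 24, 35), (n, 24, 4), (n, 24, 5), (v, 24, 10), (v, 24, 11), (v, 24, 35), (v, 24, 4), (v, 24, 5), (z, 24, 10), (z, 24, 11), (z, 24, 35), (z, 24, 4), (z, 24, 5)}
Natural join on C: {(b, 11, 16, 19), (b, 11, 4, 19), (b, 11, 5, 19), (d, 24, 10, 20), (d, 24, 10, 38), (d, 24, 11, 20), (d, 24, 11, 38), (d, 24, 35, 20), (d, 24, 35, 38), (d, 24, 4, 20), (d, 24, 4, 38), (d, 24, 5, 20), (d, 24, 5, 38), (k, 24, 10, 31), (k, 24, 11, 31), (k, 24, 35, 31), (k, 24, 4, 31), (k, 24, 5, 31), (v, 24, 10, 17), (v, 24, 10, 22), (v, 24, 11, 17), (v, 24, 11, 22), (v, 24, 35, 17), (v, 24, 35, 22), (v, 24, 4, 17), (v, 24, 4, 22), (v, 24, 5, 17), (v, 24, 5, 22), (z, 24, 10, 20), (z, 24, 11, 20), (z, 24, 35, 20), (z, 24, 4, 20), (z, 24, 5, 20)}
Filtering on F > 22 leaves {(d, 24, 10, 20), (d, 24, 10, 38), (d, 24, 11, 20), (d, 24, 11, 38), (d, 24, 35, 20), (d, 24, 35, 38), (d, 24, 4, 20), (d, 24, 4, 38), (d, 24, 5, 20), (d, 24, 5, 38), (k, 24, 10, 31), (k, 24, 11, 31), (k, 24, 35, 31), (k, 24, 4, 31), (k, 24, 5, 31), (v, 24, 10, 17), (v, 24, 10, 22), (v, 24, 11, 17), (v, 24, 11, 22), (v, 24, 35, 17), (v, 24, 35, 22), (v, 24, 4, 17), (v, 24, 4, 22), (v, 24, 5, 17), (v, 24, 5, 22), (z, 24, 10, 20), (z, 24, 11, 20), (z, 24, 35, 20), (z, 24, 4, 20), (z, 24, 5, 20)}.
π_{F, C} gives {(24, d), (24, k), (24, v), (24, z)} (26 duplicate(s) eliminated).

{(24, d), (24, k), (24, v), (24, z)}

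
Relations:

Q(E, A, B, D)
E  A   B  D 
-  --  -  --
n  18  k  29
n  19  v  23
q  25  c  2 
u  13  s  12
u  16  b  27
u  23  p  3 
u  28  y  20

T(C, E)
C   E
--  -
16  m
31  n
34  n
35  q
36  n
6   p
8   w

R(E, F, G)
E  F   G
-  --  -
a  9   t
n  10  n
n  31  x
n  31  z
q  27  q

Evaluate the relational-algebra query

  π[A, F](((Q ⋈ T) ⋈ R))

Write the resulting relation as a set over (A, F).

{(18, 10), (18, 31), (19, 10), (19, 31), (25, 27)}

Q ⋈ T (natural join on E): {(n, 18, k, 29, 31), (n, 18, k, 29, 34), (n, 18, k, 29, 36), (n, 19, v, 23, 31), (n, 19, v, 23, 34), (n, 19, v, 23, 36), (q, 25, c, 2, 35)}
(Q ⋈ T) ⋈ R (natural join on E): {(n, 18, k, 29, 31, 10, n), (n, 18, k, 29, 31, 31, x), (n, 18, k, 29, 31, 31, z), (n, 18, k, 29, 34, 10, n), (n, 18, k, 29, 34, 31, x), (n, 18, k, 29, 34, 31, z), (n, 18, k, 29, 36, 10, n), (n, 18, k, 29, 36, 31, x), (n, 18, k, 29, 36, 31, z), (n, 19, v, 23, 31, 10, n), (n, 19, v, 23, 31, 31, x), (n, 19, v, 23, 31, 31, z), (n, 19, v, 23, 34, 10, n), (n, 19, v, 23, 34, 31, x), (n, 19, v, 23, 34, 31, z), (n, 19, v, 23, 36, 10, n), (n, 19, v, 23, 36, 31, x), (n, 19, v, 23, 36, 31, z), (q, 25, c, 2, 35, 27, q)}
π[A, F]: project onto (A, F) (14 duplicate(s) eliminated) → {(18, 10), (18, 31), (19, 10), (19, 31), (25, 27)}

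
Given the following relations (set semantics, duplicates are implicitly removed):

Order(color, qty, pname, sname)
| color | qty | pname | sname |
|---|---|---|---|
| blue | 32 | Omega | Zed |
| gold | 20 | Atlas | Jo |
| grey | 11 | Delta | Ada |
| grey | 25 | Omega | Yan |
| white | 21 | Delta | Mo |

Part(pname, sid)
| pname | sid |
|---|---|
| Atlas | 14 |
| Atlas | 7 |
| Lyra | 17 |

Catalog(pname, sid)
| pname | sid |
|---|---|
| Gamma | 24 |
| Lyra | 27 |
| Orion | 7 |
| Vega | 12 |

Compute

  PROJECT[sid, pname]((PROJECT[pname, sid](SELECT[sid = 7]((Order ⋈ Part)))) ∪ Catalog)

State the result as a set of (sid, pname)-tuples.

Order ⋈ Part (natural join on pname): {(gold, 20, Atlas, Jo, 14), (gold, 20, Atlas, Jo, 7)}
Apply σ_{sid = 7}; surviving tuples: {(gold, 20, Atlas, Jo, 7)}
Keep only column(s) pname, sid: {(Atlas, 7)}
Set union of the two operands is {(Atlas, 7), (Gamma, 24), (Lyra, 27), (Orion, 7), (Vega, 12)}.
Keep only column(s) sid, pname: {(12, Vega), (24, Gamma), (27, Lyra), (7, Atlas), (7, Orion)}

{(12, Vega), (24, Gamma), (27, Lyra), (7, Atlas), (7, Orion)}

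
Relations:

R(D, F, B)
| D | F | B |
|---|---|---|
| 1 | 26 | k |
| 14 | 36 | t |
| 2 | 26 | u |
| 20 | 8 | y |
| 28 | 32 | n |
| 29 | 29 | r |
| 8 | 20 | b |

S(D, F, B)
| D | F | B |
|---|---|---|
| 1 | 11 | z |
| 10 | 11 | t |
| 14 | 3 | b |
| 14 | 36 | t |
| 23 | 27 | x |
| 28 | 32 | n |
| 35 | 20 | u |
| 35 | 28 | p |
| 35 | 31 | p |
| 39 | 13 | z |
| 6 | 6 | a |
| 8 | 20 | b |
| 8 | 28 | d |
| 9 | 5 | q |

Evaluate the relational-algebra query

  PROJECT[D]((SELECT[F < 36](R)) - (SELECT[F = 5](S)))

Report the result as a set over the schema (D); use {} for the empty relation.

Apply σ_{F < 36}; surviving tuples: {(1, 26, k), (2, 26, u), (20, 8, y), (28, 32, n), (29, 29, r), (8, 20, b)}
Apply σ_{F = 5}; surviving tuples: {(9, 5, q)}
Difference: {(1, 26, k), (2, 26, u), (20, 8, y), (28, 32, n), (29, 29, r), (8, 20, b)} with {(9, 5, q)} → {(1, 26, k), (2, 26, u), (20, 8, y), (28, 32, n), (29, 29, r), (8, 20, b)}
π[D]: project onto (D) → {1, 2, 20, 28, 29, 8}

{1, 2, 20, 28, 29, 8}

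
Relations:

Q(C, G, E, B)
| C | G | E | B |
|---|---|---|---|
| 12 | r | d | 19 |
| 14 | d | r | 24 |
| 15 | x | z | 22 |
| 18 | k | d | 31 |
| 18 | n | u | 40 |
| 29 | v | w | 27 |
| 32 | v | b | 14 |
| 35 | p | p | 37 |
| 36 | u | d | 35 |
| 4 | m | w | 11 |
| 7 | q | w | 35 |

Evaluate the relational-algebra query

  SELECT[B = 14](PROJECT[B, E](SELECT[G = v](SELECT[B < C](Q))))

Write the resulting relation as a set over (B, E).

{(14, b)}

σ[B < C]: keep tuples satisfying B < C → {(29, v, w, 27), (32, v, b, 14), (36, u, d, 35)}
σ[G = v]: keep tuples satisfying G = v → {(29, v, w, 27), (32, v, b, 14)}
Projecting to B, E: {(14, b), (27, w)}
σ[B = 14]: keep tuples satisfying B = 14 → {(14, b)}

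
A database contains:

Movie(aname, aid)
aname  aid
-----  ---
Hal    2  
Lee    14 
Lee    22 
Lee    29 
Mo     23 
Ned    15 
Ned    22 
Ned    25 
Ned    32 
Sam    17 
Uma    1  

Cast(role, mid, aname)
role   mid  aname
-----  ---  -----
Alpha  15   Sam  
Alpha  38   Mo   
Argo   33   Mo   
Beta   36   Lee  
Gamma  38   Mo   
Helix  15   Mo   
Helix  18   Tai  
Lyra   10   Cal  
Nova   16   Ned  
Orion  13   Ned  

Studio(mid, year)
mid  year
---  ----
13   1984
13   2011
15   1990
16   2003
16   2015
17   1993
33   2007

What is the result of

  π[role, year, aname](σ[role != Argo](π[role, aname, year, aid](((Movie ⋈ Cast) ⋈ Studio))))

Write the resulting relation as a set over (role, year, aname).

Movie ⋈ Cast (natural join on aname): {(Lee, 14, Beta, 36), (Lee, 22, Beta, 36), (Lee, 29, Beta, 36), (Mo, 23, Alpha, 38), (Mo, 23, Argo, 33), (Mo, 23, Gamma, 38), (Mo, 23, Helix, 15), (Ned, 15, Nova, 16), (Ned, 15, Orion, 13), (Ned, 22, Nova, 16), (Ned, 22, Orion, 13), (Ned, 25, Nova, 16), (Ned, 25, Orion, 13), (Ned, 32, Nova, 16), (Ned, 32, Orion, 13), (Sam, 17, Alpha, 15)}
(Movie ⋈ Cast) ⋈ Studio (natural join on mid): {(Mo, 23, Argo, 33, 2007), (Mo, 23, Helix, 15, 1990), (Ned, 15, Nova, 16, 2003), (Ned, 15, Nova, 16, 2015), (Ned, 15, Orion, 13, 1984), (Ned, 15, Orion, 13, 2011), (Ned, 22, Nova, 16, 2003), (Ned, 22, Nova, 16, 2015), (Ned, 22, Orion, 13, 1984), (Ned, 22, Orion, 13, 2011), (Ned, 25, Nova, 16, 2003), (Ned, 25, Nova, 16, 2015), (Ned, 25, Orion, 13, 1984), (Ned, 25, Orion, 13, 2011), (Ned, 32, Nova, 16, 2003), (Ned, 32, Nova, 16, 2015), (Ned, 32, Orion, 13, 1984), (Ned, 32, Orion, 13, 2011), (Sam, 17, Alpha, 15, 1990)}
π_{role, aname, year, aid} gives {(Alpha, Sam, 1990, 17), (Argo, Mo, 2007, 23), (Helix, Mo, 1990, 23), (Nova, Ned, 2003, 15), (Nova, Ned, 2003, 22), (Nova, Ned, 2003, 25), (Nova, Ned, 2003, 32), (Nova, Ned, 2015, 15), (Nova, Ned, 2015, 22), (Nova, Ned, 2015, 25), (Nova, Ned, 2015, 32), (Orion, Ned, 1984, 15), (Orion, Ned, 1984, 22), (Orion, Ned, 1984, 25), (Orion, Ned, 1984, 32), (Orion, Ned, 2011, 15), (Orion, Ned, 2011, 22), (Orion, Ned, 2011, 25), (Orion, Ned, 2011, 32)}.
σ[role != Argo]: keep tuples satisfying role != Argo → {(Alpha, Sam, 1990, 17), (Helix, Mo, 1990, 23), (Nova, Ned, 2003, 15), (Nova, Ned, 2003, 22), (Nova, Ned, 2003, 25), (Nova, Ned, 2003, 32), (Nova, Ned, 2015, 15), (Nova, Ned, 2015, 22), (Nova, Ned, 2015, 25), (Nova, Ned, 2015, 32), (Orion, Ned, 1984, 15), (Orion, Ned, 1984, 22), (Orion, Ned, 1984, 25), (Orion, Ned, 1984, 32), (Orion, Ned, 2011, 15), (Orion, Ned, 2011, 22), (Orion, Ned, 2011, 25), (Orion, Ned, 2011, 32)}
π_{role, year, aname} gives {(Alpha, 1990, Sam), (Helix, 1990, Mo), (Nova, 2003, Ned), (Nova, 2015, Ned), (Orion, 1984, Ned), (Orion, 2011, Ned)} (12 duplicate(s) eliminated).

{(Alpha, 1990, Sam), (Helix, 1990, Mo), (Nova, 2003, Ned), (Nova, 2015, Ned), (Orion, 1984, Ned), (Orion, 2011, Ned)}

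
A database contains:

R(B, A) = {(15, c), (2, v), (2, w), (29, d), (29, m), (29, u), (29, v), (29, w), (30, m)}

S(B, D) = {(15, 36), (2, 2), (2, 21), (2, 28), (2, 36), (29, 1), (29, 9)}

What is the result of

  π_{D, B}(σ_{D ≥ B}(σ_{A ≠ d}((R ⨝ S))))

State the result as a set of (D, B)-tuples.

{(2, 2), (21, 2), (28, 2), (36, 15), (36, 2)}

Joining R and S on B yields {(15, c, 36), (2, v, 2), (2, v, 21), (2, v, 28), (2, v, 36), (2, w, 2), (2, w, 21), (2, w, 28), (2, w, 36), (29, d, 1), (29, d, 9), (29, m, 1), (29, m, 9), (29, u, 1), (29, u, 9), (29, v, 1), (29, v, 9), (29, w, 1), (29, w, 9)}.
Apply σ_{A ≠ d}; surviving tuples: {(15, c, 36), (2, v, 2), (2, v, 21), (2, v, 28), (2, v, 36), (2, w, 2), (2, w, 21), (2, w, 28), (2, w, 36), (29, m, 1), (29, m, 9), (29, u, 1), (29, u, 9), (29, v, 1), (29, v, 9), (29, w, 1), (29, w, 9)}
Apply σ_{D ≥ B}; surviving tuples: {(15, c, 36), (2, v, 2), (2, v, 21), (2, v, 28), (2, v, 36), (2, w, 2), (2, w, 21), (2, w, 28), (2, w, 36)}
Projecting to D, B (4 duplicate(s) eliminated): {(2, 2), (21, 2), (28, 2), (36, 15), (36, 2)}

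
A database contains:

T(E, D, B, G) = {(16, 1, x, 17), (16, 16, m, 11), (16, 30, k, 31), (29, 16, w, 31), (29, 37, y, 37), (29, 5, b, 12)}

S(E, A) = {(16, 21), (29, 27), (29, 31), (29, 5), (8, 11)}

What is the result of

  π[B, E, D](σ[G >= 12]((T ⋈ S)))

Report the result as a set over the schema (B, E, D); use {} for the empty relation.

T ⋈ S (natural join on E): {(16, 1, x, 17, 21), (16, 16, m, 11, 21), (16, 30, k, 31, 21), (29, 16, w, 31, 27), (29, 16, w, 31, 31), (29, 16, w, 31, 5), (29, 37, y, 37, 27), (29, 37, y, 37, 31), (29, 37, y, 37, 5), (29, 5, b, 12, 27), (29, 5, b, 12, 31), (29, 5, b, 12, 5)}
Filtering on G >= 12 leaves {(16, 1, x, 17, 21), (16, 30, k, 31, 21), (29, 16, w, 31, 27), (29, 16, w, 31, 31), (29, 16, w, 31, 5), (29, 37, y, 37, 27), (29, 37, y, 37, 31), (29, 37, y, 37, 5), (29, 5, b, 12, 27), (29, 5, b, 12, 31), (29, 5, b, 12, 5)}.
π_{B, E, D} gives {(b, 29, 5), (k, 16, 30), (w, 29, 16), (x, 16, 1), (y, 29, 37)} (6 duplicate(s) eliminated).

{(b, 29, 5), (k, 16, 30), (w, 29, 16), (x, 16, 1), (y, 29, 37)}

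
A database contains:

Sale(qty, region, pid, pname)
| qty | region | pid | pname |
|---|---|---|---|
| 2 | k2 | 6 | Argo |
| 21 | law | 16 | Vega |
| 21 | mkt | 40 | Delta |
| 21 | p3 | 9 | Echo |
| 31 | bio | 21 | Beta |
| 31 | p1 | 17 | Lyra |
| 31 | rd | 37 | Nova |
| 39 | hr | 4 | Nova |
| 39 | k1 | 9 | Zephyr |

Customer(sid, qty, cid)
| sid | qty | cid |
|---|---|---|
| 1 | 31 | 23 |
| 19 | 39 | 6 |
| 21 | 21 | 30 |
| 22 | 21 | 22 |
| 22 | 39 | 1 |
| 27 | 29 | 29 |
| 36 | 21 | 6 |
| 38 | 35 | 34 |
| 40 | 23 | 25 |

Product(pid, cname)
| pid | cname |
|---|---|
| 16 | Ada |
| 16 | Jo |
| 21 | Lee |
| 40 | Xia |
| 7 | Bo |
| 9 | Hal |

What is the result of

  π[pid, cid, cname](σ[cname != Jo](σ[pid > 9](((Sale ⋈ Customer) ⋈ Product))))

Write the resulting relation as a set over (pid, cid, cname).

{(16, 22, Ada), (16, 30, Ada), (16, 6, Ada), (21, 23, Lee), (40, 22, Xia), (40, 30, Xia), (40, 6, Xia)}

Sale ⋈ Customer (natural join on qty): {(21, law, 16, Vega, 21, 30), (21, law, 16, Vega, 22, 22), (21, law, 16, Vega, 36, 6), (21, mkt, 40, Delta, 21, 30), (21, mkt, 40, Delta, 22, 22), (21, mkt, 40, Delta, 36, 6), (21, p3, 9, Echo, 21, 30), (21, p3, 9, Echo, 22, 22), (21, p3, 9, Echo, 36, 6), (31, bio, 21, Beta, 1, 23), (31, p1, 17, Lyra, 1, 23), (31, rd, 37, Nova, 1, 23), (39, hr, 4, Nova, 19, 6), (39, hr, 4, Nova, 22, 1), (39, k1, 9, Zephyr, 19, 6), (39, k1, 9, Zephyr, 22, 1)}
(Sale ⋈ Customer) ⋈ Product (natural join on pid): {(21, law, 16, Vega, 21, 30, Ada), (21, law, 16, Vega, 21, 30, Jo), (21, law, 16, Vega, 22, 22, Ada), (21, law, 16, Vega, 22, 22, Jo), (21, law, 16, Vega, 36, 6, Ada), (21, law, 16, Vega, 36, 6, Jo), (21, mkt, 40, Delta, 21, 30, Xia), (21, mkt, 40, Delta, 22, 22, Xia), (21, mkt, 40, Delta, 36, 6, Xia), (21, p3, 9, Echo, 21, 30, Hal), (21, p3, 9, Echo, 22, 22, Hal), (21, p3, 9, Echo, 36, 6, Hal), (31, bio, 21, Beta, 1, 23, Lee), (39, k1, 9, Zephyr, 19, 6, Hal), (39, k1, 9, Zephyr, 22, 1, Hal)}
σ[pid > 9]: keep tuples satisfying pid > 9 → {(21, law, 16, Vega, 21, 30, Ada), (21, law, 16, Vega, 21, 30, Jo), (21, law, 16, Vega, 22, 22, Ada), (21, law, 16, Vega, 22, 22, Jo), (21, law, 16, Vega, 36, 6, Ada), (21, law, 16, Vega, 36, 6, Jo), (21, mkt, 40, Delta, 21, 30, Xia), (21, mkt, 40, Delta, 22, 22, Xia), (21, mkt, 40, Delta, 36, 6, Xia), (31, bio, 21, Beta, 1, 23, Lee)}
σ[cname != Jo]: keep tuples satisfying cname != Jo → {(21, law, 16, Vega, 21, 30, Ada), (21, law, 16, Vega, 22, 22, Ada), (21, law, 16, Vega, 36, 6, Ada), (21, mkt, 40, Delta, 21, 30, Xia), (21, mkt, 40, Delta, 22, 22, Xia), (21, mkt, 40, Delta, 36, 6, Xia), (31, bio, 21, Beta, 1, 23, Lee)}
π[pid, cid, cname]: project onto (pid, cid, cname) → {(16, 22, Ada), (16, 30, Ada), (16, 6, Ada), (21, 23, Lee), (40, 22, Xia), (40, 30, Xia), (40, 6, Xia)}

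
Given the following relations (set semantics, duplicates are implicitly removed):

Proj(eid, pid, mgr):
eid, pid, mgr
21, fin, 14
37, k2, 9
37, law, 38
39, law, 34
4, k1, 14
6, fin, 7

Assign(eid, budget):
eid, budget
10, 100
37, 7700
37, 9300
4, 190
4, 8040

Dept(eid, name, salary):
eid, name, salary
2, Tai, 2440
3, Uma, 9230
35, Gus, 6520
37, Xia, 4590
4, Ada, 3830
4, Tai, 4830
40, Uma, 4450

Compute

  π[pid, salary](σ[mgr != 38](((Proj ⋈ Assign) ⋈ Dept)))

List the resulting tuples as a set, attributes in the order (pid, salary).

{(k1, 3830), (k1, 4830), (k2, 4590)}

Joining Proj and Assign on eid yields {(37, k2, 9, 7700), (37, k2, 9, 9300), (37, law, 38, 7700), (37, law, 38, 9300), (4, k1, 14, 190), (4, k1, 14, 8040)}.
Joining (Proj ⋈ Assign) and Dept on eid yields {(37, k2, 9, 7700, Xia, 4590), (37, k2, 9, 9300, Xia, 4590), (37, law, 38, 7700, Xia, 4590), (37, law, 38, 9300, Xia, 4590), (4, k1, 14, 190, Ada, 3830), (4, k1, 14, 190, Tai, 4830), (4, k1, 14, 8040, Ada, 3830), (4, k1, 14, 8040, Tai, 4830)}.
Selection mgr != 38: {(37, k2, 9, 7700, Xia, 4590), (37, k2, 9, 9300, Xia, 4590), (4, k1, 14, 190, Ada, 3830), (4, k1, 14, 190, Tai, 4830), (4, k1, 14, 8040, Ada, 3830), (4, k1, 14, 8040, Tai, 4830)}
Keep only column(s) pid, salary (3 duplicate(s) eliminated): {(k1, 3830), (k1, 4830), (k2, 4590)}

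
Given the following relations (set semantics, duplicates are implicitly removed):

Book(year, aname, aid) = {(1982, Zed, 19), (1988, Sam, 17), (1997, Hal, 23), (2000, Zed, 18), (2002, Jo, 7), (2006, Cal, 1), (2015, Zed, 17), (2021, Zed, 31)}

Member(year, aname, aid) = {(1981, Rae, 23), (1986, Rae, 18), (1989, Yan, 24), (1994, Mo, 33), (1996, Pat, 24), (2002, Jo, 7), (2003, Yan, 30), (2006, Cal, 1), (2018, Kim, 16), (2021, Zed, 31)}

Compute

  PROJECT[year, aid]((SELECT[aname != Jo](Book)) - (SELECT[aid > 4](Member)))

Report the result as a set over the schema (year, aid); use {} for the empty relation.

Filtering on aname != Jo leaves {(1982, Zed, 19), (1988, Sam, 17), (1997, Hal, 23), (2000, Zed, 18), (2006, Cal, 1), (2015, Zed, 17), (2021, Zed, 31)}.
Filtering on aid > 4 leaves {(1981, Rae, 23), (1986, Rae, 18), (1989, Yan, 24), (1994, Mo, 33), (1996, Pat, 24), (2002, Jo, 7), (2003, Yan, 30), (2018, Kim, 16), (2021, Zed, 31)}.
Difference: {(1982, Zed, 19), (1988, Sam, 17), (1997, Hal, 23), (2000, Zed, 18), (2006, Cal, 1), (2015, Zed, 17), (2021, Zed, 31)} with {(1981, Rae, 23), (1986, Rae, 18), (1989, Yan, 24), (1994, Mo, 33), (1996, Pat, 24), (2002, Jo, 7), (2003, Yan, 30), (2018, Kim, 16), (2021, Zed, 31)} → {(1982, Zed, 19), (1988, Sam, 17), (1997, Hal, 23), (2000, Zed, 18), (2006, Cal, 1), (2015, Zed, 17)}
π_{year, aid} gives {(1982, 19), (1988, 17), (1997, 23), (2000, 18), (2006, 1), (2015, 17)}.

{(1982, 19), (1988, 17), (1997, 23), (2000, 18), (2006, 1), (2015, 17)}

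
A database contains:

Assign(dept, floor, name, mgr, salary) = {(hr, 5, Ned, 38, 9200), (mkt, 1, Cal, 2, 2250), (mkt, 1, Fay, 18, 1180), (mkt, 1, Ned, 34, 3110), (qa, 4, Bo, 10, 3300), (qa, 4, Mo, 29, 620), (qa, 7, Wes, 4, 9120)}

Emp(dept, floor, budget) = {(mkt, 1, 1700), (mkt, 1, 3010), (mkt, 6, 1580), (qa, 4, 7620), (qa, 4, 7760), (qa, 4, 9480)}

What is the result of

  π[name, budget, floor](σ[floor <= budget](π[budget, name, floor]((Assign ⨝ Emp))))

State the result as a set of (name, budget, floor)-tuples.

{(Bo, 7620, 4), (Bo, 7760, 4), (Bo, 9480, 4), (Cal, 1700, 1), (Cal, 3010, 1), (Fay, 1700, 1), (Fay, 3010, 1), (Mo, 7620, 4), (Mo, 7760, 4), (Mo, 9480, 4), (Ned, 1700, 1), (Ned, 3010, 1)}

Assign ⋈ Emp (natural join on dept, floor): {(mkt, 1, Cal, 2, 2250, 1700), (mkt, 1, Cal, 2, 2250, 3010), (mkt, 1, Fay, 18, 1180, 1700), (mkt, 1, Fay, 18, 1180, 3010), (mkt, 1, Ned, 34, 3110, 1700), (mkt, 1, Ned, 34, 3110, 3010), (qa, 4, Bo, 10, 3300, 7620), (qa, 4, Bo, 10, 3300, 7760), (qa, 4, Bo, 10, 3300, 9480), (qa, 4, Mo, 29, 620, 7620), (qa, 4, Mo, 29, 620, 7760), (qa, 4, Mo, 29, 620, 9480)}
Keep only column(s) budget, name, floor: {(1700, Cal, 1), (1700, Fay, 1), (1700, Ned, 1), (3010, Cal, 1), (3010, Fay, 1), (3010, Ned, 1), (7620, Bo, 4), (7620, Mo, 4), (7760, Bo, 4), (7760, Mo, 4), (9480, Bo, 4), (9480, Mo, 4)}
Apply σ_{floor <= budget}; surviving tuples: {(1700, Cal, 1), (1700, Fay, 1), (1700, Ned, 1), (3010, Cal, 1), (3010, Fay, 1), (3010, Ned, 1), (7620, Bo, 4), (7620, Mo, 4), (7760, Bo, 4), (7760, Mo, 4), (9480, Bo, 4), (9480, Mo, 4)}
Keep only column(s) name, budget, floor: {(Bo, 7620, 4), (Bo, 7760, 4), (Bo, 9480, 4), (Cal, 1700, 1), (Cal, 3010, 1), (Fay, 1700, 1), (Fay, 3010, 1), (Mo, 7620, 4), (Mo, 7760, 4), (Mo, 9480, 4), (Ned, 1700, 1), (Ned, 3010, 1)}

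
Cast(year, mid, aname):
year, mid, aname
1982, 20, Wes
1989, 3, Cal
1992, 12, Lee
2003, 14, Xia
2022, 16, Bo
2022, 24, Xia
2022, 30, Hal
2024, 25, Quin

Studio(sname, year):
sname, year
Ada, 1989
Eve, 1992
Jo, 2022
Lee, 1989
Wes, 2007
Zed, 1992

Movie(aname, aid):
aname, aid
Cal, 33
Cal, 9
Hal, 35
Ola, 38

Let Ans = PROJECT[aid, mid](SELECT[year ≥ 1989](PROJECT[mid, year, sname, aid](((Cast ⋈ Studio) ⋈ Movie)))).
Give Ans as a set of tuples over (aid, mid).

{(33, 3), (35, 30), (9, 3)}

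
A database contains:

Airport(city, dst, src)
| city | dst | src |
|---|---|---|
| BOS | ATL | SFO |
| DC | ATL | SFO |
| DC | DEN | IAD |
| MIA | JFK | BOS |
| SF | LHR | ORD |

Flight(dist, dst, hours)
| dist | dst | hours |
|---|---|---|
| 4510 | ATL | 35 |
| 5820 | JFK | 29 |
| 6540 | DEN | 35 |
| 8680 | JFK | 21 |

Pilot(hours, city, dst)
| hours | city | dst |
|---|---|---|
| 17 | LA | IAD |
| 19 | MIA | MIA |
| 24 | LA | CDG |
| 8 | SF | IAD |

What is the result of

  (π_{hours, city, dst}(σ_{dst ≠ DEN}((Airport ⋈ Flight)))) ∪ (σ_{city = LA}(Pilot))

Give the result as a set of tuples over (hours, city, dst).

{(17, LA, IAD), (21, MIA, JFK), (24, LA, CDG), (29, MIA, JFK), (35, BOS, ATL), (35, DC, ATL)}

Airport ⋈ Flight (natural join on dst): {(BOS, ATL, SFO, 4510, 35), (DC, ATL, SFO, 4510, 35), (DC, DEN, IAD, 6540, 35), (MIA, JFK, BOS, 5820, 29), (MIA, JFK, BOS, 8680, 21)}
Apply σ_{dst ≠ DEN}; surviving tuples: {(BOS, ATL, SFO, 4510, 35), (DC, ATL, SFO, 4510, 35), (MIA, JFK, BOS, 5820, 29), (MIA, JFK, BOS, 8680, 21)}
Projecting to hours, city, dst: {(21, MIA, JFK), (29, MIA, JFK), (35, BOS, ATL), (35, DC, ATL)}
Apply σ_{city = LA}; surviving tuples: {(17, LA, IAD), (24, LA, CDG)}
Union: {(21, MIA, JFK), (29, MIA, JFK), (35, BOS, ATL), (35, DC, ATL)} with {(17, LA, IAD), (24, LA, CDG)} → {(17, LA, IAD), (21, MIA, JFK), (24, LA, CDG), (29, MIA, JFK), (35, BOS, ATL), (35, DC, ATL)}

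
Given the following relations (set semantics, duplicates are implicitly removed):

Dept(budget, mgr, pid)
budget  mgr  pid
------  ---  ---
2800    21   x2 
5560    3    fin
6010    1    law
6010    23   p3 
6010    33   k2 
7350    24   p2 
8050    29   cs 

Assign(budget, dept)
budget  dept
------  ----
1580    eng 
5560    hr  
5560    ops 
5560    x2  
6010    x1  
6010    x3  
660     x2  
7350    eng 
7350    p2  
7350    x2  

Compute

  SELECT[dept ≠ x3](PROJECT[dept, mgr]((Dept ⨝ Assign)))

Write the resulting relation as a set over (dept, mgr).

{(eng, 24), (hr, 3), (ops, 3), (p2, 24), (x1, 1), (x1, 23), (x1, 33), (x2, 24), (x2, 3)}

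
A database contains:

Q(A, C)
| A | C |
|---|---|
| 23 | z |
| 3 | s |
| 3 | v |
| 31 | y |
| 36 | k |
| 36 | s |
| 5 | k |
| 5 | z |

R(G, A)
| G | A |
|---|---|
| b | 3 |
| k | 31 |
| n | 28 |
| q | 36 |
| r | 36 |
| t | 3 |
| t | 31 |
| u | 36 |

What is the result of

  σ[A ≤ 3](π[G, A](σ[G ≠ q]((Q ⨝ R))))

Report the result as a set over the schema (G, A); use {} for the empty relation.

{(b, 3), (t, 3)}

Q ⋈ R (natural join on A): {(3, s, b), (3, s, t), (3, v, b), (3, v, t), (31, y, k), (31, y, t), (36, k, q), (36, k, r), (36, k, u), (36, s, q), (36, s, r), (36, s, u)}
σ[G ≠ q]: keep tuples satisfying G ≠ q → {(3, s, b), (3, s, t), (3, v, b), (3, v, t), (31, y, k), (31, y, t), (36, k, r), (36, k, u), (36, s, r), (36, s, u)}
Keep only column(s) G, A (4 duplicate(s) eliminated): {(b, 3), (k, 31), (r, 36), (t, 3), (t, 31), (u, 36)}
σ[A ≤ 3]: keep tuples satisfying A ≤ 3 → {(b, 3), (t, 3)}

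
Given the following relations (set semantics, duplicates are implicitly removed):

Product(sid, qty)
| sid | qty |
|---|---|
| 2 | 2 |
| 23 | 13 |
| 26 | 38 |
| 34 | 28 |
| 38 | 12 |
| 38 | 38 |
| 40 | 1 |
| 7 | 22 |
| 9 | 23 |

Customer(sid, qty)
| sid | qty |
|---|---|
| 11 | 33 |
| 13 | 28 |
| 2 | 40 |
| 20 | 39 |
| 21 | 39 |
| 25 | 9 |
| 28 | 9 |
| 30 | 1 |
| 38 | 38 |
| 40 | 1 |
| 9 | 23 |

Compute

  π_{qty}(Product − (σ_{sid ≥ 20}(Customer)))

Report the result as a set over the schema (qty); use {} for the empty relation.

Selection sid ≥ 20: {(20, 39), (21, 39), (25, 9), (28, 9), (30, 1), (38, 38), (40, 1)}
Difference: {(2, 2), (23, 13), (26, 38), (34, 28), (38, 12), (38, 38), (40, 1), (7, 22), (9, 23)} with {(20, 39), (21, 39), (25, 9), (28, 9), (30, 1), (38, 38), (40, 1)} → {(2, 2), (23, 13), (26, 38), (34, 28), (38, 12), (7, 22), (9, 23)}
π_{qty} gives {12, 13, 2, 22, 23, 28, 38}.

{12, 13, 2, 22, 23, 28, 38}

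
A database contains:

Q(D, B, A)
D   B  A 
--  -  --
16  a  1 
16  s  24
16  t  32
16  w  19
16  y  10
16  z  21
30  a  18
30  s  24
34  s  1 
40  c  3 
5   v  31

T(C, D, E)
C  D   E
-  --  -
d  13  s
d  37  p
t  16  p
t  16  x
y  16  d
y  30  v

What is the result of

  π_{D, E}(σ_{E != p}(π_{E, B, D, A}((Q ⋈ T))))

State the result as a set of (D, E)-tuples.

{(16, d), (16, x), (30, v)}

Q ⋈ T (natural join on D): {(16, a, 1, t, p), (16, a, 1, t, x), (16, a, 1, y, d), (16, s, 24, t, p), (16, s, 24, t, x), (16, s, 24, y, d), (16, t, 32, t, p), (16, t, 32, t, x), (16, t, 32, y, d), (16, w, 19, t, p), (16, w, 19, t, x), (16, w, 19, y, d), (16, y, 10, t, p), (16, y, 10, t, x), (16, y, 10, y, d), (16, z, 21, t, p), (16, z, 21, t, x), (16, z, 21, y, d), (30, a, 18, y, v), (30, s, 24, y, v)}
Keep only column(s) E, B, D, A: {(d, a, 16, 1), (d, s, 16, 24), (d, t, 16, 32), (d, w, 16, 19), (d, y, 16, 10), (d, z, 16, 21), (p, a, 16, 1), (p, s, 16, 24), (p, t, 16, 32), (p, w, 16, 19), (p, y, 16, 10), (p, z, 16, 21), (v, a, 30, 18), (v, s, 30, 24), (x, a, 16, 1), (x, s, 16, 24), (x, t, 16, 32), (x, w, 16, 19), (x, y, 16, 10), (x, z, 16, 21)}
Apply σ_{E != p}; surviving tuples: {(d, a, 16, 1), (d, s, 16, 24), (d, t, 16, 32), (d, w, 16, 19), (d, y, 16, 10), (d, z, 16, 21), (v, a, 30, 18), (v, s, 30, 24), (x, a, 16, 1), (x, s, 16, 24), (x, t, 16, 32), (x, w, 16, 19), (x, y, 16, 10), (x, z, 16, 21)}
Keep only column(s) D, E (11 duplicate(s) eliminated): {(16, d), (16, x), (30, v)}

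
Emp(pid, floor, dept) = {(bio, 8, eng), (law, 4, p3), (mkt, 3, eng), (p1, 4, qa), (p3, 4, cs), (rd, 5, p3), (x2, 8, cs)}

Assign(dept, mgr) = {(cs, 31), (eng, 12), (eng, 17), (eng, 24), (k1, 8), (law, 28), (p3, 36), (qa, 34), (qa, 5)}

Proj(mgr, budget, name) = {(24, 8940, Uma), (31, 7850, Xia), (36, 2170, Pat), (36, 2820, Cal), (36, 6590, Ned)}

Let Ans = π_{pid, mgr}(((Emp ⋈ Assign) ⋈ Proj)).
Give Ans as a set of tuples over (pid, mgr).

Joining Emp and Assign on dept yields {(bio, 8, eng, 12), (bio, 8, eng, 17), (bio, 8, eng, 24), (law, 4, p3, 36), (mkt, 3, eng, 12), (mkt, 3, eng, 17), (mkt, 3, eng, 24), (p1, 4, qa, 34), (p1, 4, qa, 5), (p3, 4, cs, 31), (rd, 5, p3, 36), (x2, 8, cs, 31)}.
Joining (Emp ⋈ Assign) and Proj on mgr yields {(bio, 8, eng, 24, 8940, Uma), (law, 4, p3, 36, 2170, Pat), (law, 4, p3, 36, 2820, Cal), (law, 4, p3, 36, 6590, Ned), (mkt, 3, eng, 24, 8940, Uma), (p3, 4, cs, 31, 7850, Xia), (rd, 5, p3, 36, 2170, Pat), (rd, 5, p3, 36, 2820, Cal), (rd, 5, p3, 36, 6590, Ned), (x2, 8, cs, 31, 7850, Xia)}.
Projecting to pid, mgr (4 duplicate(s) eliminated): {(bio, 24), (law, 36), (mkt, 24), (p3, 31), (rd, 36), (x2, 31)}

{(bio, 24), (law, 36), (mkt, 24), (p3, 31), (rd, 36), (x2, 31)}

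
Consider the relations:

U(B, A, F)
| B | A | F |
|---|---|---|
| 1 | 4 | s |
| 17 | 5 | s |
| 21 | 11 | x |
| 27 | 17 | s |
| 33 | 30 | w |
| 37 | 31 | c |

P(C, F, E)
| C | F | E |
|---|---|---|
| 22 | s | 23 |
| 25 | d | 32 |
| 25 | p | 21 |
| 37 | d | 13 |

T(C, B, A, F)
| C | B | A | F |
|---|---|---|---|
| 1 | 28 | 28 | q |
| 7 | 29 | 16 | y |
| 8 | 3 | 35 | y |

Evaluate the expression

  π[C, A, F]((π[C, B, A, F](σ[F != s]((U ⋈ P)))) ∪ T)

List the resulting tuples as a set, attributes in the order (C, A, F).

U ⋈ P (natural join on F): {(1, 4, s, 22, 23), (17, 5, s, 22, 23), (27, 17, s, 22, 23)}
Filtering on F != s leaves {}.
Projecting to C, B, A, F: {}
Set union of the two operands is {(1, 28, 28, q), (7, 29, 16, y), (8, 3, 35, y)}.
Projecting to C, A, F: {(1, 28, q), (7, 16, y), (8, 35, y)}

{(1, 28, q), (7, 16, y), (8, 35, y)}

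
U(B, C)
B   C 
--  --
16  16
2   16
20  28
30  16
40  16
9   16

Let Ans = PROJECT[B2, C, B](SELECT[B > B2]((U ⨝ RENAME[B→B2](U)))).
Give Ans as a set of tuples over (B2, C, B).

ρ[B→B2]: schema becomes (B2, C); tuples unchanged.
U ⋈ RENAME[B→B2](U) (natural join on C): {(16, 16, 16), (16, 16, 2), (16, 16, 30), (16, 16, 40), (16, 16, 9), (2, 16, 16), (2, 16, 2), (2, 16, 30), (2, 16, 40), (2, 16, 9), (20, 28, 20), (30, 16, 16), (30, 16, 2), (30, 16, 30), (30, 16, 40), (30, 16, 9), (40, 16, 16), (40, 16, 2), (40, 16, 30), (40, 16, 40), (40, 16, 9), (9, 16, 16), (9, 16, 2), (9, 16, 30), (9, 16, 40), (9, 16, 9)}
σ[B > B2]: keep tuples satisfying B > B2 → {(16, 16, 2), (16, 16, 9), (30, 16, 16), (30, 16, 2), (30, 16, 9), (40, 16, 16), (40, 16, 2), (40, 16, 30), (40, 16, 9), (9, 16, 2)}
π_{B2, C, B} gives {(16, 16, 30), (16, 16, 40), (2, 16, 16), (2, 16, 30), (2, 16, 40), (2, 16, 9), (30, 16, 40), (9, 16, 16), (9, 16, 30), (9, 16, 40)}.

{(16, 16, 30), (16, 16, 40), (2, 16, 16), (2, 16, 30), (2, 16, 40), (2, 16, 9), (30, 16, 40), (9, 16, 16), (9, 16, 30), (9, 16, 40)}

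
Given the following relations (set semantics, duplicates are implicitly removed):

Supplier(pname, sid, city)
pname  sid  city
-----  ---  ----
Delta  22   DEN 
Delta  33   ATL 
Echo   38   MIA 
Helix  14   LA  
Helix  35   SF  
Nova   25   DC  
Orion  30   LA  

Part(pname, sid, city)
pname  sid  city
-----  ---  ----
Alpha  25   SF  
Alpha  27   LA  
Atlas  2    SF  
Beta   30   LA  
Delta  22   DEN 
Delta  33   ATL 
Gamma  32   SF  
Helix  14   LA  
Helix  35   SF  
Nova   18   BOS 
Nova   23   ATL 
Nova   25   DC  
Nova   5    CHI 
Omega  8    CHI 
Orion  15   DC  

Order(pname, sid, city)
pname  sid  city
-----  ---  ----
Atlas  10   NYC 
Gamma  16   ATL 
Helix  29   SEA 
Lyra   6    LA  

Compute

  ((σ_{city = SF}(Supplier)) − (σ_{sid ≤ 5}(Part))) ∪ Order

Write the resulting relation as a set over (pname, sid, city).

Filtering on city = SF leaves {(Helix, 35, SF)}.
Filtering on sid ≤ 5 leaves {(Atlas, 2, SF), (Nova, 5, CHI)}.
Difference: {(Helix, 35, SF)} with {(Atlas, 2, SF), (Nova, 5, CHI)} → {(Helix, 35, SF)}
Union: {(Helix, 35, SF)} with {(Atlas, 10, NYC), (Gamma, 16, ATL), (Helix, 29, SEA), (Lyra, 6, LA)} → {(Atlas, 10, NYC), (Gamma, 16, ATL), (Helix, 29, SEA), (Helix, 35, SF), (Lyra, 6, LA)}

{(Atlas, 10, NYC), (Gamma, 16, ATL), (Helix, 29, SEA), (Helix, 35, SF), (Lyra, 6, LA)}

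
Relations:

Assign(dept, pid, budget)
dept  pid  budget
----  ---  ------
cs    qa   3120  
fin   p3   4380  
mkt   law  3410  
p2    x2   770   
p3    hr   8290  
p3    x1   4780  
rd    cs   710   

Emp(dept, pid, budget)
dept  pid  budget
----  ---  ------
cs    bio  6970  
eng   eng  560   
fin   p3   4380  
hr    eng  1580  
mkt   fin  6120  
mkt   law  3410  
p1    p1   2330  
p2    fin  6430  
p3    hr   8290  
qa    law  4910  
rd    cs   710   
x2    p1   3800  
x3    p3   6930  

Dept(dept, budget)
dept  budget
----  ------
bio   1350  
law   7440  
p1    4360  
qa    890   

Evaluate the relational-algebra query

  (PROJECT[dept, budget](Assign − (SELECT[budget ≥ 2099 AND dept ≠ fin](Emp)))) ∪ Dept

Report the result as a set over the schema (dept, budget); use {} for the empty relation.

Selection budget ≥ 2099 AND dept ≠ fin: {(cs, bio, 6970), (mkt, fin, 6120), (mkt, law, 3410), (p1, p1, 2330), (p2, fin, 6430), (p3, hr, 8290), (qa, law, 4910), (x2, p1, 3800), (x3, p3, 6930)}
Set difference of the two operands is {(cs, qa, 3120), (fin, p3, 4380), (p2, x2, 770), (p3, x1, 4780), (rd, cs, 710)}.
Keep only column(s) dept, budget: {(cs, 3120), (fin, 4380), (p2, 770), (p3, 4780), (rd, 710)}
Set union of the two operands is {(bio, 1350), (cs, 3120), (fin, 4380), (law, 7440), (p1, 4360), (p2, 770), (p3, 4780), (qa, 890), (rd, 710)}.

{(bio, 1350), (cs, 3120), (fin, 4380), (law, 7440), (p1, 4360), (p2, 770), (p3, 4780), (qa, 890), (rd, 710)}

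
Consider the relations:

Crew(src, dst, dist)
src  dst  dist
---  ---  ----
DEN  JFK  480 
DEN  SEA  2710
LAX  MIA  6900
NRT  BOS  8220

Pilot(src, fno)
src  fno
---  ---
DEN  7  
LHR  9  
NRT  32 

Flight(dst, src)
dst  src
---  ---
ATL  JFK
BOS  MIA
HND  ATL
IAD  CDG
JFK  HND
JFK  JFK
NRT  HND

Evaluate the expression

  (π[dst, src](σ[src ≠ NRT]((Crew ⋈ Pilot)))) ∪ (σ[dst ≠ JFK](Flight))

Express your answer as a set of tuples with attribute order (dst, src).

Crew ⋈ Pilot (natural join on src): {(DEN, JFK, 480, 7), (DEN, SEA, 2710, 7), (NRT, BOS, 8220, 32)}
σ[src ≠ NRT]: keep tuples satisfying src ≠ NRT → {(DEN, JFK, 480, 7), (DEN, SEA, 2710, 7)}
π[dst, src]: project onto (dst, src) → {(JFK, DEN), (SEA, DEN)}
σ[dst ≠ JFK]: keep tuples satisfying dst ≠ JFK → {(ATL, JFK), (BOS, MIA), (HND, ATL), (IAD, CDG), (NRT, HND)}
Set union of the two operands is {(ATL, JFK), (BOS, MIA), (HND, ATL), (IAD, CDG), (JFK, DEN), (NRT, HND), (SEA, DEN)}.

{(ATL, JFK), (BOS, MIA), (HND, ATL), (IAD, CDG), (JFK, DEN), (NRT, HND), (SEA, DEN)}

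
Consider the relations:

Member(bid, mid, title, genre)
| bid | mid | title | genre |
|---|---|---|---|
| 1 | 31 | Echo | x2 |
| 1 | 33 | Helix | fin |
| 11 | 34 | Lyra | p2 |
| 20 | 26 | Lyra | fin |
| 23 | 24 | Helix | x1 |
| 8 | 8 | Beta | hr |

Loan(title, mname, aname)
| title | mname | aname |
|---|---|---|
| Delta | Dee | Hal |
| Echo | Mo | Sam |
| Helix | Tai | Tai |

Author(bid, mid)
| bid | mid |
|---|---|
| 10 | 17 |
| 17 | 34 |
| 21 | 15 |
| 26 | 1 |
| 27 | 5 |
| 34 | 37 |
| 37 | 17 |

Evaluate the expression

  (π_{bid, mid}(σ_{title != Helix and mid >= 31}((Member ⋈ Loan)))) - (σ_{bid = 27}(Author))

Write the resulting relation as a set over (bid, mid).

{(1, 31)}

Joining Member and Loan on title yields {(1, 31, Echo, x2, Mo, Sam), (1, 33, Helix, fin, Tai, Tai), (23, 24, Helix, x1, Tai, Tai)}.
Selection title != Helix and mid >= 31: {(1, 31, Echo, x2, Mo, Sam)}
π[bid, mid]: project onto (bid, mid) → {(1, 31)}
Selection bid = 27: {(27, 5)}
Set difference of the two operands is {(1, 31)}.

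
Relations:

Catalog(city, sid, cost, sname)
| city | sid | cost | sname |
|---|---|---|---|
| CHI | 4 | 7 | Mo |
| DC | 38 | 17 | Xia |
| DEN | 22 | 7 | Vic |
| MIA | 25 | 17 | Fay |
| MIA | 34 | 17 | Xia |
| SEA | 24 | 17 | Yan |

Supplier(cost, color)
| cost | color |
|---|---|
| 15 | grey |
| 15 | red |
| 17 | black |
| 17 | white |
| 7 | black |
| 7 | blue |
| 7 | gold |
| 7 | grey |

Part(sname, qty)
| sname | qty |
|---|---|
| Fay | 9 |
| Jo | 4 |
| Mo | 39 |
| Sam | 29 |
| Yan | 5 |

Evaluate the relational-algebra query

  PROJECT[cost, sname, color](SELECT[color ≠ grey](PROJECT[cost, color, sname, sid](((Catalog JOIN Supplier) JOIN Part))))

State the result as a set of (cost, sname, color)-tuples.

Natural join on cost: {(CHI, 4, 7, Mo, black), (CHI, 4, 7, Mo, blue), (CHI, 4, 7, Mo, gold), (CHI, 4, 7, Mo, grey), (DC, 38, 17, Xia, black), (DC, 38, 17, Xia, white), (DEN, 22, 7, Vic, black), (DEN, 22, 7, Vic, blue), (DEN, 22, 7, Vic, gold), (DEN, 22, 7, Vic, grey), (MIA, 25, 17, Fay, black), (MIA, 25, 17, Fay, white), (MIA, 34, 17, Xia, black), (MIA, 34, 17, Xia, white), (SEA, 24, 17, Yan, black), (SEA, 24, 17, Yan, white)}
Natural join on sname: {(CHI, 4, 7, Mo, black, 39), (CHI, 4, 7, Mo, blue, 39), (CHI, 4, 7, Mo, gold, 39), (CHI, 4, 7, Mo, grey, 39), (MIA, 25, 17, Fay, black, 9), (MIA, 25, 17, Fay, white, 9), (SEA, 24, 17, Yan, black, 5), (SEA, 24, 17, Yan, white, 5)}
π[cost, color, sname, sid]: project onto (cost, color, sname, sid) → {(17, black, Fay, 25), (17, black, Yan, 24), (17, white, Fay, 25), (17, white, Yan, 24), (7, black, Mo, 4), (7, blue, Mo, 4), (7, gold, Mo, 4), (7, grey, Mo, 4)}
Filtering on color ≠ grey leaves {(17, black, Fay, 25), (17, black, Yan, 24), (17, white, Fay, 25), (17, white, Yan, 24), (7, black, Mo, 4), (7, blue, Mo, 4), (7, gold, Mo, 4)}.
π[cost, sname, color]: project onto (cost, sname, color) → {(17, Fay, black), (17, Fay, white), (17, Yan, black), (17, Yan, white), (7, Mo, black), (7, Mo, blue), (7, Mo, gold)}

{(17, Fay, black), (17, Fay, white), (17, Yan, black), (17, Yan, white), (7, Mo, black), (7, Mo, blue), (7, Mo, gold)}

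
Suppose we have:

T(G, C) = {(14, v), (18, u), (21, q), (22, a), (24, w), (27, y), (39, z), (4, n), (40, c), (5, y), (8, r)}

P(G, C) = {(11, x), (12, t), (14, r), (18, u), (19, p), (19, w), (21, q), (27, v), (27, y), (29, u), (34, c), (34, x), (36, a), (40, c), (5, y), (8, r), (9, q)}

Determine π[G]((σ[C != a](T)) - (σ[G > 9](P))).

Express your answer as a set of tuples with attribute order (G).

{14, 24, 39, 4, 5, 8}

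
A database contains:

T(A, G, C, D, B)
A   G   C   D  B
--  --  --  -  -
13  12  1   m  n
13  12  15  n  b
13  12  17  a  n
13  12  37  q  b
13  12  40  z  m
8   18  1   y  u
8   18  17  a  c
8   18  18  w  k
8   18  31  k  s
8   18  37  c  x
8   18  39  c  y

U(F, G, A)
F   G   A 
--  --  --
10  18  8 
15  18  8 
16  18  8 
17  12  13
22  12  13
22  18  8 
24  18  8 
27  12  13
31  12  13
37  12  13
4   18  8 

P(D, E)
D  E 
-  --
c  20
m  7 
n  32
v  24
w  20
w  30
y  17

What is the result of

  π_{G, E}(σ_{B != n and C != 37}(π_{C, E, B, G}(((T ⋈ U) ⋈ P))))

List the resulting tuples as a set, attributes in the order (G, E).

T ⋈ U (natural join on A, G): {(13, 12, 1, m, n, 17), (13, 12, 1, m, n, 22), (13, 12, 1, m, n, 27), (13, 12, 1, m, n, 31), (13, 12, 1, m, n, 37), (13, 12, 15, n, b, 17), (13, 12, 15, n, b, 22), (13, 12, 15, n, b, 27), (13, 12, 15, n, b, 31), (13, 12, 15, n, b, 37), (13, 12, 17, a, n, 17), (13, 12, 17, a, n, 22), (13, 12, 17, a, n, 27), (13, 12, 17, a, n, 31), (13, 12, 17, a, n, 37), (13, 12, 37, q, b, 17), (13, 12, 37, q, b, 22), (13, 12, 37, q, b, 27), (13, 12, 37, q, b, 31), (13, 12, 37, q, b, 37), (13, 12, 40, z, m, 17), (13, 12, 40, z, m, 22), (13, 12, 40, z, m, 27), (13, 12, 40, z, m, 31), (13, 12, 40, z, m, 37), (8, 18, 1, y, u, 10), (8, 18, 1, y, u, 15), (8, 18, 1, y, u, 16), (8, 18, 1, y, u, 22), (8, 18, 1, y, u, 24), (8, 18, 1, y, u, 4), (8, 18, 17, a, c, 10), (8, 18, 17, a, c, 15), (8, 18, 17, a, c, 16), (8, 18, 17, a, c, 22), (8, 18, 17, a, c, 24), (8, 18, 17, a, c, 4), (8, 18, 18, w, k, 10), (8, 18, 18, w, k, 15), (8, 18, 18, w, k, 16), (8, 18, 18, w, k, 22), (8, 18, 18, w, k, 24), (8, 18, 18, w, k, 4), (8, 18, 31, k, s, 10), (8, 18, 31, k, s, 15), (8, 18, 31, k, s, 16), (8, 18, 31, k, s, 22), (8, 18, 31, k, s, 24), (8, 18, 31, k, s, 4), (8, 18, 37, c, x, 10), (8, 18, 37, c, x, 15), (8, 18, 37, c, x, 16), (8, 18, 37, c, x, 22), (8, 18, 37, c, x, 24), (8, 18, 37, c, x, 4), (8, 18, 39, c, y, 10), (8, 18, 39, c, y, 15), (8, 18, 39, c, y, 16), (8, 18, 39, c, y, 22), (8, 18, 39, c, y, 24), (8, 18, 39, c, y, 4)}
(T ⋈ U) ⋈ P (natural join on D): {(13, 12, 1, m, n, 17, 7), (13, 12, 1, m, n, 22, 7), (13, 12, 1, m, n, 27, 7), (13, 12, 1, m, n, 31, 7), (13, 12, 1, m, n, 37, 7), (13, 12, 15, n, b, 17, 32), (13, 12, 15, n, b, 22, 32), (13, 12, 15, n, b, 27, 32), (13, 12, 15, n, b, 31, 32), (13, 12, 15, n, b, 37, 32), (8, 18, 1, y, u, 10, 17), (8, 18, 1, y, u, 15, 17), (8, 18, 1, y, u, 16, 17), (8, 18, 1, y, u, 22, 17), (8, 18, 1, y, u, 24, 17), (8, 18, 1, y, u, 4, 17), (8, 18, 18, w, k, 10, 20), (8, 18, 18, w, k, 10, 30), (8, 18, 18, w, k, 15, 20), (8, 18, 18, w, k, 15, 30), (8, 18, 18, w, k, 16, 20), (8, 18, 18, w, k, 16, 30), (8, 18, 18, w, k, 22, 20), (8, 18, 18, w, k, 22, 30), (8, 18, 18, w, k, 24, 20), (8, 18, 18, w, k, 24, 30), (8, 18, 18, w, k, 4, 20), (8, 18, 18, w, k, 4, 30), (8, 18, 37, c, x, 10, 20), (8, 18, 37, c, x, 15, 20), (8, 18, 37, c, x, 16, 20), (8, 18, 37, c, x, 22, 20), (8, 18, 37, c, x, 24, 20), (8, 18, 37, c, x, 4, 20), (8, 18, 39, c, y, 10, 20), (8, 18, 39, c, y, 15, 20), (8, 18, 39, c, y, 16, 20), (8, 18, 39, c, y, 22, 20), (8, 18, 39, c, y, 24, 20), (8, 18, 39, c, y, 4, 20)}
Projecting to C, E, B, G (33 duplicate(s) eliminated): {(1, 17, u, 18), (1, 7, n, 12), (15, 32, b, 12), (18, 20, k, 18), (18, 30, k, 18), (37, 20, x, 18), (39, 20, y, 18)}
Filtering on B != n and C != 37 leaves {(1, 17, u, 18), (15, 32, b, 12), (18, 20, k, 18), (18, 30, k, 18), (39, 20, y, 18)}.
Projecting to G, E (1 duplicate(s) eliminated): {(12, 32), (18, 17), (18, 20), (18, 30)}

{(12, 32), (18, 17), (18, 20), (18, 30)}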